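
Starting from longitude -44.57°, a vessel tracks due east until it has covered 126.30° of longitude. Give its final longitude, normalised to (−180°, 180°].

Start at -44.57°; shift +126.30° → +81.73°.
+81.73° already lies in (−180°, 180°].

+81.73°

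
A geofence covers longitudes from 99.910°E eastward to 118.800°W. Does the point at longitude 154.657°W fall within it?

Yes

Band width going east from +99.910° to -118.800°: ((-118.800 − 99.910) mod 360) = 141.290°.
Offset of -154.657° east of the west edge: ((-154.657 − 99.910) mod 360) = 105.433°.
105.433° ≤ 141.290° ⇒ inside.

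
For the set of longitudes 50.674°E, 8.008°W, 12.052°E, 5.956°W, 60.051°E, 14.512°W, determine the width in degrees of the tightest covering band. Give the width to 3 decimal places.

Sort the longitudes: -14.512°, -8.008°, -5.956°, +12.052°, +50.674°, +60.051°.
Eastward gaps between consecutive values (wrapping around): 6.504°, 2.052°, 18.008°, 38.622°, 9.377°, 285.437°.
Largest gap = 285.437° ⇒ minimal covering band is its complement: 360° − 285.437° = 74.563°.
Band runs from -14.512° eastward to +60.051°.

74.563°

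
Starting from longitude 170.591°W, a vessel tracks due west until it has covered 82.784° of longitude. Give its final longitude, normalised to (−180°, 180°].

Start at -170.591°; shift −82.784° → -253.375°.
-253.375° lies outside (−180°, 180°]; add 360° → +106.625°.

106.625°E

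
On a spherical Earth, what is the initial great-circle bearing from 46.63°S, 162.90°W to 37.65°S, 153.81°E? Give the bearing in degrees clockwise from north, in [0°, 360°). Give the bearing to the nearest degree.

270°

Δλ = 153.81 − -162.90 = 316.71°; wrapped into (−180°, 180°]: -43.29°.
θ = atan2( sin Δλ · cos φ₂ , cos φ₁ · sin φ₂ − sin φ₁ · cos φ₂ · cos Δλ )
  = atan2(-0.54290, -0.00052) = -90.055° → normalised to [0°, 360°): 269.945°.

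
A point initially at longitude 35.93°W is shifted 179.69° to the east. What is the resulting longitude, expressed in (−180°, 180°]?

143.76°E

Start at -35.93°; shift +179.69° → +143.76°.
+143.76° already lies in (−180°, 180°].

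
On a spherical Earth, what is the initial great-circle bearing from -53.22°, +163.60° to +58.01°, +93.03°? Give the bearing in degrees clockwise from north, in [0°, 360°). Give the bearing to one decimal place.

Δλ = 93.03 − 163.60 = -70.57°.
θ = atan2( sin Δλ · cos φ₂ , cos φ₁ · sin φ₂ − sin φ₁ · cos φ₂ · cos Δλ )
  = atan2(-0.49960, 0.64897) = -37.590° → normalised to [0°, 360°): 322.410°.

322.4°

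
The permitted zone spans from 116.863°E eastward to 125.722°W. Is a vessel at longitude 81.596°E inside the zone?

Band width going east from +116.863° to -125.722°: ((-125.722 − 116.863) mod 360) = 117.415°.
Offset of +81.596° east of the west edge: ((81.596 − 116.863) mod 360) = 324.733°.
324.733° > 117.415° ⇒ outside.

No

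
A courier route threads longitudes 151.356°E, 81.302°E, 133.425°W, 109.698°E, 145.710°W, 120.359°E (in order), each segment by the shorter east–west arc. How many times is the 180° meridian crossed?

4

Leg 1: +151.356° → +81.302°, shortest Δλ = -70.054° (west) — does not cross 180°.
Leg 2: +81.302° → -133.425°, shortest Δλ = 145.273° (east) — crosses 180°.
Leg 3: -133.425° → +109.698°, shortest Δλ = -116.877° (west) — crosses 180°.
Leg 4: +109.698° → -145.710°, shortest Δλ = 104.592° (east) — crosses 180°.
Leg 5: -145.710° → +120.359°, shortest Δλ = -93.931° (west) — crosses 180°.
Total crossings: 4.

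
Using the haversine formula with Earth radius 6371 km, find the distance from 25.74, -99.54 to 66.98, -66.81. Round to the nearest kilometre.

5103 km

Δλ = -66.81 − -99.54 = 32.73°.
Δφ = 66.98 − 25.74 = 41.24°.
a = sin²(Δφ/2) + cos φ₁ · cos φ₂ · sin²(Δλ/2) = 0.151986.
c = 2·atan2(√a, √(1−a)) = 0.80095 rad → d = 6371·c ≈ 5102.83 km.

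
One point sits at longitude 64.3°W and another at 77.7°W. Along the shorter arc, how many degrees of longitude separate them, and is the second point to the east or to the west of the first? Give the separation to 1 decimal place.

Raw difference: -77.7 − -64.3 = -13.4°.
Normalise into (−180°, 180°]: -13.4° stays -13.4°.
Negative ⇒ the second point lies to the west; separation 13.4°.

13.4° west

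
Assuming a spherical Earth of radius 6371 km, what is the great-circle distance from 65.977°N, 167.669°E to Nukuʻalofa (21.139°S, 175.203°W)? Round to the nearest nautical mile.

5288 nmi

Δλ = -175.203 − 167.669 = -342.872°; wrapped into (−180°, 180°]: 17.128°.
Δφ = -21.139 − 65.977 = -87.116°.
a = sin²(Δφ/2) + cos φ₁ · cos φ₂ · sin²(Δλ/2) = 0.483263.
c = 2·atan2(√a, √(1−a)) = 1.53732 rad → d = 6371·c ≈ 9794.24 km ≈ 5288.47 nmi.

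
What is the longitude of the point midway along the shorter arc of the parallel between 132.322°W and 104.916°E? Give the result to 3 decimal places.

Signed shortest Δλ from -132.322° to +104.916° is -122.762°.
Midpoint longitude = -132.322° + (-122.762°)/2 = -132.322° − 61.381° = -193.703°.
Normalise into (−180°, 180°]: +166.297°.
(The naïve average (-132.322 + +104.916)/2 = -13.703° is on the wrong side of the globe.)

166.297°E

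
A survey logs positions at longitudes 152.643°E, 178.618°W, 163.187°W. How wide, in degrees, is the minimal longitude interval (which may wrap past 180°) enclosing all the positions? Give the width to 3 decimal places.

44.170°

Sort the longitudes: -178.618°, -163.187°, +152.643°.
Eastward gaps between consecutive values (wrapping around): 15.431°, 315.830°, 28.739°.
Largest gap = 315.830° ⇒ minimal covering band is its complement: 360° − 315.830° = 44.170°.
Band runs from +152.643° eastward to -163.187°, crossing the antimeridian.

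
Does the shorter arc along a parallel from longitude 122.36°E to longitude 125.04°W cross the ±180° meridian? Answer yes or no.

Yes

Naïve |-125.04 − 122.36| = 247.4° > 180°, so the shorter arc goes the other way round — across 180°.
Signed shortest Δλ = ((-125.04 − 122.36 + 180) mod 360) − 180 = 112.6°.
Going east by 112.6° from +122.36° passes through 180° before reaching -125.04°.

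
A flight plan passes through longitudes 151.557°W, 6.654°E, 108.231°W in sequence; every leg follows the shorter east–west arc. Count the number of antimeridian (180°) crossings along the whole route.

Leg 1: -151.557° → +6.654°, shortest Δλ = 158.211° (east) — does not cross 180°.
Leg 2: +6.654° → -108.231°, shortest Δλ = -114.885° (west) — does not cross 180°.
Total crossings: 0.

0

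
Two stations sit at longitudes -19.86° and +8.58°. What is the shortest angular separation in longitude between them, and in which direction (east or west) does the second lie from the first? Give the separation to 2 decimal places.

28.44° east

Raw difference: 8.58 − -19.86 = 28.44°.
Normalise into (−180°, 180°]: 28.44° stays 28.44°.
Positive ⇒ the second point lies to the east; separation 28.44°.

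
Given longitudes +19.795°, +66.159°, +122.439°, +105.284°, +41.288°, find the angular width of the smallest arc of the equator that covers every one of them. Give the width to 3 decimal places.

102.644°

Sort the longitudes: +19.795°, +41.288°, +66.159°, +105.284°, +122.439°.
Eastward gaps between consecutive values (wrapping around): 21.493°, 24.871°, 39.125°, 17.155°, 257.356°.
Largest gap = 257.356° ⇒ minimal covering band is its complement: 360° − 257.356° = 102.644°.
Band runs from +19.795° eastward to +122.439°.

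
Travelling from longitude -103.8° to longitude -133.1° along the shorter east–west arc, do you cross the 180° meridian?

Signed shortest Δλ = ((-133.1 − -103.8 + 180) mod 360) − 180 = -29.3°.
Going west by 29.3° from -103.8° reaches -133.1° without touching 180°.

No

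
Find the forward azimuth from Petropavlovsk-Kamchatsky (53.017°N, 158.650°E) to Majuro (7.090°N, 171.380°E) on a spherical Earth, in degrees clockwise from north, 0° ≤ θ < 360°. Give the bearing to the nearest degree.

163°

Δλ = 171.380 − 158.650 = 12.730°.
θ = atan2( sin Δλ · cos φ₂ , cos φ₁ · sin φ₂ − sin φ₁ · cos φ₂ · cos Δλ )
  = atan2(0.21867, -0.69897) = 162.628° → normalised to [0°, 360°): 162.628°.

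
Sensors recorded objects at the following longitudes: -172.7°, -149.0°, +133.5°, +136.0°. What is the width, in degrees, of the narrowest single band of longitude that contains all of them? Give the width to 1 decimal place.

77.5°

Sort the longitudes: -172.7°, -149.0°, +133.5°, +136.0°.
Eastward gaps between consecutive values (wrapping around): 23.7°, 282.5°, 2.5°, 51.3°.
Largest gap = 282.5° ⇒ minimal covering band is its complement: 360° − 282.5° = 77.5°.
Band runs from +133.5° eastward to -149.0°, crossing the antimeridian.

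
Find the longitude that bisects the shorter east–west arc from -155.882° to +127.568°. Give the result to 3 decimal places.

Signed shortest Δλ from -155.882° to +127.568° is -76.550°.
Midpoint longitude = -155.882° + (-76.550°)/2 = -155.882° − 38.275° = -194.157°.
Normalise into (−180°, 180°]: +165.843°.
(The naïve average (-155.882 + +127.568)/2 = -14.157° is on the wrong side of the globe.)

+165.843°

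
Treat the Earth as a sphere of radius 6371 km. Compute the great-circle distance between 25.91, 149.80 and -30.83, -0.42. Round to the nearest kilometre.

17060 km

Δλ = -0.42 − 149.80 = -150.22°.
Δφ = -30.83 − 25.91 = -56.74°.
a = sin²(Δφ/2) + cos φ₁ · cos φ₂ · sin²(Δλ/2) = 0.947157.
c = 2·atan2(√a, √(1−a)) = 2.67769 rad → d = 6371·c ≈ 17059.58 km.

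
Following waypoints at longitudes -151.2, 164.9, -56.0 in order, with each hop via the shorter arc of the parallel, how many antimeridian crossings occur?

2

Leg 1: -151.2° → +164.9°, shortest Δλ = -43.9° (west) — crosses 180°.
Leg 2: +164.9° → -56.0°, shortest Δλ = 139.1° (east) — crosses 180°.
Total crossings: 2.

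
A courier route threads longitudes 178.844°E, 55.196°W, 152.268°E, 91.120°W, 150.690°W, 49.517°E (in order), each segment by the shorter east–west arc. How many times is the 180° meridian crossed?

Leg 1: +178.844° → -55.196°, shortest Δλ = 125.96° (east) — crosses 180°.
Leg 2: -55.196° → +152.268°, shortest Δλ = -152.536° (west) — crosses 180°.
Leg 3: +152.268° → -91.120°, shortest Δλ = 116.612° (east) — crosses 180°.
Leg 4: -91.120° → -150.690°, shortest Δλ = -59.57° (west) — does not cross 180°.
Leg 5: -150.690° → +49.517°, shortest Δλ = -159.793° (west) — crosses 180°.
Total crossings: 4.

4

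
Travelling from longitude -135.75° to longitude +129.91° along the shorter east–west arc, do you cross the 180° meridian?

Naïve |129.91 − -135.75| = 265.66° > 180°, so the shorter arc goes the other way round — across 180°.
Signed shortest Δλ = ((129.91 − -135.75 + 180) mod 360) − 180 = -94.34°.
Going west by 94.34° from -135.75° passes through 180° before reaching +129.91°.

Yes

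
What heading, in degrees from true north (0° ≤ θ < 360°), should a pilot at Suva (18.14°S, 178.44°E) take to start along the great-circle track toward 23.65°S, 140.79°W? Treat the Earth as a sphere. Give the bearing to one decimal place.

105.4°

Δλ = -140.79 − 178.44 = -319.23°; wrapped into (−180°, 180°]: 40.77°.
θ = atan2( sin Δλ · cos φ₂ , cos φ₁ · sin φ₂ − sin φ₁ · cos φ₂ · cos Δλ )
  = atan2(0.59818, -0.16522) = 105.441° → normalised to [0°, 360°): 105.441°.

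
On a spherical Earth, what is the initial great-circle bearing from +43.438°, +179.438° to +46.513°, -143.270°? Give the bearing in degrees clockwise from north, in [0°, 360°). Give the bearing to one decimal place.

Δλ = -143.270 − 179.438 = -322.708°; wrapped into (−180°, 180°]: 37.292°.
θ = atan2( sin Δλ · cos φ₂ , cos φ₁ · sin φ₂ − sin φ₁ · cos φ₂ · cos Δλ )
  = atan2(0.41696, 0.15038) = 70.168° → normalised to [0°, 360°): 70.168°.

70.2°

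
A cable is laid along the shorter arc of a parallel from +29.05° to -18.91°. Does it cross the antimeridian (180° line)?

Signed shortest Δλ = ((-18.91 − 29.05 + 180) mod 360) − 180 = -47.96°.
Going west by 47.96° from +29.05° reaches -18.91° without touching 180°.

No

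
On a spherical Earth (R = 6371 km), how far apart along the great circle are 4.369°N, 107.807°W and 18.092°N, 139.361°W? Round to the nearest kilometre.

Δλ = -139.361 − -107.807 = -31.554°.
Δφ = 18.092 − 4.369 = 13.723°.
a = sin²(Δφ/2) + cos φ₁ · cos φ₂ · sin²(Δλ/2) = 0.084340.
c = 2·atan2(√a, √(1−a)) = 0.58932 rad → d = 6371·c ≈ 3754.55 km.

3755 km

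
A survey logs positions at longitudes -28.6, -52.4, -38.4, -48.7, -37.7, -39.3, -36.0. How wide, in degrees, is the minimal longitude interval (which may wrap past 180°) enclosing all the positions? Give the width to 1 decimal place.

Sort the longitudes: -52.4°, -48.7°, -39.3°, -38.4°, -37.7°, -36.0°, -28.6°.
Eastward gaps between consecutive values (wrapping around): 3.7°, 9.4°, 0.9°, 0.7°, 1.7°, 7.4°, 336.2°.
Largest gap = 336.2° ⇒ minimal covering band is its complement: 360° − 336.2° = 23.8°.
Band runs from -52.4° eastward to -28.6°.

23.8°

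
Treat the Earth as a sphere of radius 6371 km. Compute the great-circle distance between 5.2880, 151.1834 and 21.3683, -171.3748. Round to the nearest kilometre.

Δλ = -171.3748 − 151.1834 = -322.5582°; wrapped into (−180°, 180°]: 37.4418°.
Δφ = 21.3683 − 5.2880 = 16.0803°.
a = sin²(Δφ/2) + cos φ₁ · cos φ₂ · sin²(Δλ/2) = 0.115087.
c = 2·atan2(√a, √(1−a)) = 0.69223 rad → d = 6371·c ≈ 4410.19 km.

4410 km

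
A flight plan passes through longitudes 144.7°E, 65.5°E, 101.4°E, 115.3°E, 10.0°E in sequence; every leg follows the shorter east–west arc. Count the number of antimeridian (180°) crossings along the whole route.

Leg 1: +144.7° → +65.5°, shortest Δλ = -79.2° (west) — does not cross 180°.
Leg 2: +65.5° → +101.4°, shortest Δλ = 35.9° (east) — does not cross 180°.
Leg 3: +101.4° → +115.3°, shortest Δλ = 13.9° (east) — does not cross 180°.
Leg 4: +115.3° → +10.0°, shortest Δλ = -105.3° (west) — does not cross 180°.
Total crossings: 0.

0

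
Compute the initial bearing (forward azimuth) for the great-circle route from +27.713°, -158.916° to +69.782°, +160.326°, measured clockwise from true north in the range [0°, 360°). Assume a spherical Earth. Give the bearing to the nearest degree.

Δλ = 160.326 − -158.916 = 319.242°; wrapped into (−180°, 180°]: -40.758°.
θ = atan2( sin Δλ · cos φ₂ , cos φ₁ · sin φ₂ − sin φ₁ · cos φ₂ · cos Δλ )
  = atan2(-0.22563, 0.70900) = -17.653° → normalised to [0°, 360°): 342.347°.

342°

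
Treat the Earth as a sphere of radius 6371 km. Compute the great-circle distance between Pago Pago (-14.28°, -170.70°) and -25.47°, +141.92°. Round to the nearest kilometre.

Δλ = 141.92 − -170.70 = 312.62°; wrapped into (−180°, 180°]: -47.38°.
Δφ = -25.47 − -14.28 = -11.19°.
a = sin²(Δφ/2) + cos φ₁ · cos φ₂ · sin²(Δλ/2) = 0.150746.
c = 2·atan2(√a, √(1−a)) = 0.79749 rad → d = 6371·c ≈ 5080.79 km.

5081 km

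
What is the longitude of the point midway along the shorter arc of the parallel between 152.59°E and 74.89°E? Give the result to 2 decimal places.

Signed shortest Δλ from +152.59° to +74.89° is -77.70°.
Midpoint longitude = +152.59° + (-77.70°)/2 = +152.59° − 38.85° = +113.74°.

113.74°E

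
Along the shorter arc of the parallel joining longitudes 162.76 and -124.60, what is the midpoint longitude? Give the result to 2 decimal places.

Signed shortest Δλ from +162.76° to -124.60° is +72.64°.
Midpoint longitude = +162.76° + (+72.64°)/2 = +162.76° + 36.32° = +199.08°.
Normalise into (−180°, 180°]: -160.92°.
(The naïve average (+162.76 + -124.60)/2 = 19.08° is on the wrong side of the globe.)

-160.92°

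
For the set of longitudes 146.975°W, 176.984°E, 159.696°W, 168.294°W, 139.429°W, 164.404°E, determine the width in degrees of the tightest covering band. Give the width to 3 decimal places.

56.167°

Sort the longitudes: -168.294°, -159.696°, -146.975°, -139.429°, +164.404°, +176.984°.
Eastward gaps between consecutive values (wrapping around): 8.598°, 12.721°, 7.546°, 303.833°, 12.580°, 14.722°.
Largest gap = 303.833° ⇒ minimal covering band is its complement: 360° − 303.833° = 56.167°.
Band runs from +164.404° eastward to -139.429°, crossing the antimeridian.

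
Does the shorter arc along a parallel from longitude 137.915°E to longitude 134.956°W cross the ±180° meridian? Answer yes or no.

Naïve |-134.956 − 137.915| = 272.871° > 180°, so the shorter arc goes the other way round — across 180°.
Signed shortest Δλ = ((-134.956 − 137.915 + 180) mod 360) − 180 = 87.129°.
Going east by 87.129° from +137.915° passes through 180° before reaching -134.956°.

Yes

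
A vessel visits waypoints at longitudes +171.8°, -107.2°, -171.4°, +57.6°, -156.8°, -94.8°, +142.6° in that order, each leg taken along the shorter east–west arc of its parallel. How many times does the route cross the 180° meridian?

Leg 1: +171.8° → -107.2°, shortest Δλ = 81.0° (east) — crosses 180°.
Leg 2: -107.2° → -171.4°, shortest Δλ = -64.2° (west) — does not cross 180°.
Leg 3: -171.4° → +57.6°, shortest Δλ = -131.0° (west) — crosses 180°.
Leg 4: +57.6° → -156.8°, shortest Δλ = 145.6° (east) — crosses 180°.
Leg 5: -156.8° → -94.8°, shortest Δλ = 62.0° (east) — does not cross 180°.
Leg 6: -94.8° → +142.6°, shortest Δλ = -122.6° (west) — crosses 180°.
Total crossings: 4.

4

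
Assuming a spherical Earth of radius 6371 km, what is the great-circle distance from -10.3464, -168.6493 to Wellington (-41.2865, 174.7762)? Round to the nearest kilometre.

Δλ = 174.7762 − -168.6493 = 343.4255°; wrapped into (−180°, 180°]: -16.5745°.
Δφ = -41.2865 − -10.3464 = -30.9401°.
a = sin²(Δφ/2) + cos φ₁ · cos φ₂ · sin²(Δλ/2) = 0.086504.
c = 2·atan2(√a, √(1−a)) = 0.59706 rad → d = 6371·c ≈ 3803.88 km.

3804 km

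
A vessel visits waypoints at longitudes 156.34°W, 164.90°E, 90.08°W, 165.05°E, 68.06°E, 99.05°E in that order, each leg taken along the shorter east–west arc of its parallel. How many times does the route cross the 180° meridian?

3

Leg 1: -156.34° → +164.90°, shortest Δλ = -38.76° (west) — crosses 180°.
Leg 2: +164.90° → -90.08°, shortest Δλ = 105.02° (east) — crosses 180°.
Leg 3: -90.08° → +165.05°, shortest Δλ = -104.87° (west) — crosses 180°.
Leg 4: +165.05° → +68.06°, shortest Δλ = -96.99° (west) — does not cross 180°.
Leg 5: +68.06° → +99.05°, shortest Δλ = 30.99° (east) — does not cross 180°.
Total crossings: 3.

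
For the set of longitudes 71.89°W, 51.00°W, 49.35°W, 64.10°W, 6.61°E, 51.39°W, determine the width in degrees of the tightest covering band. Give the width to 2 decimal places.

78.50°

Sort the longitudes: -71.89°, -64.10°, -51.39°, -51.00°, -49.35°, +6.61°.
Eastward gaps between consecutive values (wrapping around): 7.79°, 12.71°, 0.39°, 1.65°, 55.96°, 281.50°.
Largest gap = 281.50° ⇒ minimal covering band is its complement: 360° − 281.50° = 78.50°.
Band runs from -71.89° eastward to +6.61°.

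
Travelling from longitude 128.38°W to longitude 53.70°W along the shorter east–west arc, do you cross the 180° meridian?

Signed shortest Δλ = ((-53.70 − -128.38 + 180) mod 360) − 180 = 74.68°.
Going east by 74.68° from -128.38° reaches -53.70° without touching 180°.

No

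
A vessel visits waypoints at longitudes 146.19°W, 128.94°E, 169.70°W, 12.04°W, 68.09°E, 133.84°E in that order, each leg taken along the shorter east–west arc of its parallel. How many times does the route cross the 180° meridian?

2

Leg 1: -146.19° → +128.94°, shortest Δλ = -84.87° (west) — crosses 180°.
Leg 2: +128.94° → -169.70°, shortest Δλ = 61.36° (east) — crosses 180°.
Leg 3: -169.70° → -12.04°, shortest Δλ = 157.66° (east) — does not cross 180°.
Leg 4: -12.04° → +68.09°, shortest Δλ = 80.13° (east) — does not cross 180°.
Leg 5: +68.09° → +133.84°, shortest Δλ = 65.75° (east) — does not cross 180°.
Total crossings: 2.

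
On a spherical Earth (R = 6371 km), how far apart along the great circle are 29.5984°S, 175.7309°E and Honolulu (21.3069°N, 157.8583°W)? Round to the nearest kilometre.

Δλ = -157.8583 − 175.7309 = -333.5892°; wrapped into (−180°, 180°]: 26.4108°.
Δφ = 21.3069 − -29.5984 = 50.9053°.
a = sin²(Δφ/2) + cos φ₁ · cos φ₂ · sin²(Δλ/2) = 0.226973.
c = 2·atan2(√a, √(1−a)) = 0.99315 rad → d = 6371·c ≈ 6327.35 km.

6327 km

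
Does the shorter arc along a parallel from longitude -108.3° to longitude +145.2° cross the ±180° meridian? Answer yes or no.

Yes

Naïve |145.2 − -108.3| = 253.5° > 180°, so the shorter arc goes the other way round — across 180°.
Signed shortest Δλ = ((145.2 − -108.3 + 180) mod 360) − 180 = -106.5°.
Going west by 106.5° from -108.3° passes through 180° before reaching +145.2°.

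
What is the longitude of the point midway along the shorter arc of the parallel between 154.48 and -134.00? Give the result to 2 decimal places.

-169.76°

Signed shortest Δλ from +154.48° to -134.00° is +71.52°.
Midpoint longitude = +154.48° + (+71.52°)/2 = +154.48° + 35.76° = +190.24°.
Normalise into (−180°, 180°]: -169.76°.
(The naïve average (+154.48 + -134.00)/2 = 10.24° is on the wrong side of the globe.)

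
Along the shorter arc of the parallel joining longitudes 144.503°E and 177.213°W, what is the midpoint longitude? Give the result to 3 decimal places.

Signed shortest Δλ from +144.503° to -177.213° is +38.284°.
Midpoint longitude = +144.503° + (+38.284°)/2 = +144.503° + 19.142° = +163.645°.
(The naïve average (+144.503 + -177.213)/2 = -16.355° is on the wrong side of the globe.)

163.645°E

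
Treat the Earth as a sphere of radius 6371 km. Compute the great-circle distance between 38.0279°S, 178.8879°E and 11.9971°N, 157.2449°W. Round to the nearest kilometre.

6092 km

Δλ = -157.2449 − 178.8879 = -336.1328°; wrapped into (−180°, 180°]: 23.8672°.
Δφ = 11.9971 − -38.0279 = 50.0250°.
a = sin²(Δφ/2) + cos φ₁ · cos φ₂ · sin²(Δλ/2) = 0.211718.
c = 2·atan2(√a, √(1−a)) = 0.95628 rad → d = 6371·c ≈ 6092.45 km.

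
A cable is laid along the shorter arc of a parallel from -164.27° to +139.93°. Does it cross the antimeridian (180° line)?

Naïve |139.93 − -164.27| = 304.2° > 180°, so the shorter arc goes the other way round — across 180°.
Signed shortest Δλ = ((139.93 − -164.27 + 180) mod 360) − 180 = -55.8°.
Going west by 55.8° from -164.27° passes through 180° before reaching +139.93°.

Yes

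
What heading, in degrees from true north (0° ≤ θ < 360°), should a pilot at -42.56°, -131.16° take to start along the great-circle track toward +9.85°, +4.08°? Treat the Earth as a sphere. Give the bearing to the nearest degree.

117°

Δλ = 4.08 − -131.16 = 135.24°.
θ = atan2( sin Δλ · cos φ₂ , cos φ₁ · sin φ₂ − sin φ₁ · cos φ₂ · cos Δλ )
  = atan2(0.69376, -0.34718) = 116.585° → normalised to [0°, 360°): 116.585°.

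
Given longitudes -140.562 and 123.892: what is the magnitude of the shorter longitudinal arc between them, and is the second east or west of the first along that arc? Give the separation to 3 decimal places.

Raw difference: 123.892 − -140.562 = 264.454°.
Normalise into (−180°, 180°]: 264.454° − 360° = -95.546°.
Negative ⇒ the second point lies to the west; separation 95.546°.

95.546° west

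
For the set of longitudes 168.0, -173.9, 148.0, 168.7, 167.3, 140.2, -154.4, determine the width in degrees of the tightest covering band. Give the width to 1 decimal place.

Sort the longitudes: -173.9°, -154.4°, +140.2°, +148.0°, +167.3°, +168.0°, +168.7°.
Eastward gaps between consecutive values (wrapping around): 19.5°, 294.6°, 7.8°, 19.3°, 0.7°, 0.7°, 17.4°.
Largest gap = 294.6° ⇒ minimal covering band is its complement: 360° − 294.6° = 65.4°.
Band runs from +140.2° eastward to -154.4°, crossing the antimeridian.

65.4°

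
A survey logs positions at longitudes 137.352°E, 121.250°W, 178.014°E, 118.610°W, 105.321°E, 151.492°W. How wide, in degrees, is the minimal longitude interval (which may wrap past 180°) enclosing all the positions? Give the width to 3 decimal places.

Sort the longitudes: -151.492°, -121.250°, -118.610°, +105.321°, +137.352°, +178.014°.
Eastward gaps between consecutive values (wrapping around): 30.242°, 2.640°, 223.931°, 32.031°, 40.662°, 30.494°.
Largest gap = 223.931° ⇒ minimal covering band is its complement: 360° − 223.931° = 136.069°.
Band runs from +105.321° eastward to -118.610°, crossing the antimeridian.

136.069°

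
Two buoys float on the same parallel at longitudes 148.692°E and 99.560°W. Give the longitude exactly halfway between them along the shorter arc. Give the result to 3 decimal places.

155.434°W

Signed shortest Δλ from +148.692° to -99.560° is +111.748°.
Midpoint longitude = +148.692° + (+111.748°)/2 = +148.692° + 55.874° = +204.566°.
Normalise into (−180°, 180°]: -155.434°.
(The naïve average (+148.692 + -99.560)/2 = 24.566° is on the wrong side of the globe.)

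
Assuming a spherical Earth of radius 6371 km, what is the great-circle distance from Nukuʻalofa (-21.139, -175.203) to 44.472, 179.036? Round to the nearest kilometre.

Δλ = 179.036 − -175.203 = 354.239°; wrapped into (−180°, 180°]: -5.761°.
Δφ = 44.472 − -21.139 = 65.611°.
a = sin²(Δφ/2) + cos φ₁ · cos φ₂ · sin²(Δλ/2) = 0.295216.
c = 2·atan2(√a, √(1−a)) = 1.14882 rad → d = 6371·c ≈ 7319.11 km.

7319 km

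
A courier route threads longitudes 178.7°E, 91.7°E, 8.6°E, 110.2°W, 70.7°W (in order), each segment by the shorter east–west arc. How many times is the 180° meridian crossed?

Leg 1: +178.7° → +91.7°, shortest Δλ = -87.0° (west) — does not cross 180°.
Leg 2: +91.7° → +8.6°, shortest Δλ = -83.1° (west) — does not cross 180°.
Leg 3: +8.6° → -110.2°, shortest Δλ = -118.8° (west) — does not cross 180°.
Leg 4: -110.2° → -70.7°, shortest Δλ = 39.5° (east) — does not cross 180°.
Total crossings: 0.

0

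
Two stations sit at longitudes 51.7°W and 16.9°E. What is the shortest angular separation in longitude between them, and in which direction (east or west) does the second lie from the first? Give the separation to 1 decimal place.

68.6° east

Raw difference: 16.9 − -51.7 = 68.6°.
Normalise into (−180°, 180°]: 68.6° stays 68.6°.
Positive ⇒ the second point lies to the east; separation 68.6°.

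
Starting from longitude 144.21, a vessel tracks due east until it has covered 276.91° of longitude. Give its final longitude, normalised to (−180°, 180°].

+61.12°

Start at +144.21°; shift +276.91° → +421.12°.
+421.12° lies outside (−180°, 180°]; subtract 360° → +61.12°.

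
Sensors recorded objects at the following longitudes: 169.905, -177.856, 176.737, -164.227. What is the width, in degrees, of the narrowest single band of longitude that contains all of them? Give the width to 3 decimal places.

25.868°

Sort the longitudes: -177.856°, -164.227°, +169.905°, +176.737°.
Eastward gaps between consecutive values (wrapping around): 13.629°, 334.132°, 6.832°, 5.407°.
Largest gap = 334.132° ⇒ minimal covering band is its complement: 360° − 334.132° = 25.868°.
Band runs from +169.905° eastward to -164.227°, crossing the antimeridian.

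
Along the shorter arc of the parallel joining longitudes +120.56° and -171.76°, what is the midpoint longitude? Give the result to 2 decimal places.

Signed shortest Δλ from +120.56° to -171.76° is +67.68°.
Midpoint longitude = +120.56° + (+67.68°)/2 = +120.56° + 33.84° = +154.40°.
(The naïve average (+120.56 + -171.76)/2 = -25.6° is on the wrong side of the globe.)

+154.40°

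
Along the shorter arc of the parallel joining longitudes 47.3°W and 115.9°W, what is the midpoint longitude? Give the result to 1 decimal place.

Signed shortest Δλ from -47.3° to -115.9° is -68.6°.
Midpoint longitude = -47.3° + (-68.6°)/2 = -47.3° − 34.3° = -81.6°.

81.6°W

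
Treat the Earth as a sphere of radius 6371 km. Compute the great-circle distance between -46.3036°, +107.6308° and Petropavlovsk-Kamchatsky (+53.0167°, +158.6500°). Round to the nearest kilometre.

12057 km

Δλ = 158.6500 − 107.6308 = 51.0192°.
Δφ = 53.0167 − -46.3036 = 99.3203°.
a = sin²(Δφ/2) + cos φ₁ · cos φ₂ · sin²(Δλ/2) = 0.658057.
c = 2·atan2(√a, √(1−a)) = 1.89243 rad → d = 6371·c ≈ 12056.65 km.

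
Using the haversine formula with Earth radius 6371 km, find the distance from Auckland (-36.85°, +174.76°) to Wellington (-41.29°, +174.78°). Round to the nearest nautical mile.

267 nmi

Δλ = 174.78 − 174.76 = 0.02°.
Δφ = -41.29 − -36.85 = -4.44°.
a = sin²(Δφ/2) + cos φ₁ · cos φ₂ · sin²(Δλ/2) = 0.001501.
c = 2·atan2(√a, √(1−a)) = 0.07749 rad → d = 6371·c ≈ 493.71 km ≈ 266.58 nmi.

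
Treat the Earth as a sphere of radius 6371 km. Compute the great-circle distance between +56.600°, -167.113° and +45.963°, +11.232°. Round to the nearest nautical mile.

Δλ = 11.232 − -167.113 = 178.345°.
Δφ = 45.963 − 56.600 = -10.637°.
a = sin²(Δφ/2) + cos φ₁ · cos φ₂ · sin²(Δλ/2) = 0.391164.
c = 2·atan2(√a, √(1−a)) = 1.35137 rad → d = 6371·c ≈ 8609.56 km ≈ 4648.79 nmi.

4649 nmi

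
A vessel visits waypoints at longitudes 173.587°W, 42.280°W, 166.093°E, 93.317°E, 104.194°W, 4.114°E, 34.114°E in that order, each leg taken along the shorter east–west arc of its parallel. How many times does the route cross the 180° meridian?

2

Leg 1: -173.587° → -42.280°, shortest Δλ = 131.307° (east) — does not cross 180°.
Leg 2: -42.280° → +166.093°, shortest Δλ = -151.627° (west) — crosses 180°.
Leg 3: +166.093° → +93.317°, shortest Δλ = -72.776° (west) — does not cross 180°.
Leg 4: +93.317° → -104.194°, shortest Δλ = 162.489° (east) — crosses 180°.
Leg 5: -104.194° → +4.114°, shortest Δλ = 108.308° (east) — does not cross 180°.
Leg 6: +4.114° → +34.114°, shortest Δλ = 30.0° (east) — does not cross 180°.
Total crossings: 2.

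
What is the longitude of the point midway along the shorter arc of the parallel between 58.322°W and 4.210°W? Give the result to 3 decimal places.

Signed shortest Δλ from -58.322° to -4.210° is +54.112°.
Midpoint longitude = -58.322° + (+54.112°)/2 = -58.322° + 27.056° = -31.266°.

31.266°W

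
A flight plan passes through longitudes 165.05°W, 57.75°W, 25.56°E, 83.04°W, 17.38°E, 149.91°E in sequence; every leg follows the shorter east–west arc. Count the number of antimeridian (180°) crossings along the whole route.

0

Leg 1: -165.05° → -57.75°, shortest Δλ = 107.3° (east) — does not cross 180°.
Leg 2: -57.75° → +25.56°, shortest Δλ = 83.31° (east) — does not cross 180°.
Leg 3: +25.56° → -83.04°, shortest Δλ = -108.6° (west) — does not cross 180°.
Leg 4: -83.04° → +17.38°, shortest Δλ = 100.42° (east) — does not cross 180°.
Leg 5: +17.38° → +149.91°, shortest Δλ = 132.53° (east) — does not cross 180°.
Total crossings: 0.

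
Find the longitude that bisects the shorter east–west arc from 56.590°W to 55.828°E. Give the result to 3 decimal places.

Signed shortest Δλ from -56.590° to +55.828° is +112.418°.
Midpoint longitude = -56.590° + (+112.418°)/2 = -56.590° + 56.209° = -0.381°.

0.381°W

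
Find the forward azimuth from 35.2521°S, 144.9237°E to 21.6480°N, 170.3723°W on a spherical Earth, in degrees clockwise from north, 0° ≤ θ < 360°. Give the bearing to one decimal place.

43.8°

Δλ = -170.3723 − 144.9237 = -315.2960°; wrapped into (−180°, 180°]: 44.7040°.
θ = atan2( sin Δλ · cos φ₂ , cos φ₁ · sin φ₂ − sin φ₁ · cos φ₂ · cos Δλ )
  = atan2(0.65383, 0.68255) = 43.769° → normalised to [0°, 360°): 43.769°.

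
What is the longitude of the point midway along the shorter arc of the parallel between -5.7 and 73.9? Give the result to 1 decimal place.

+34.1°

Signed shortest Δλ from -5.7° to +73.9° is +79.6°.
Midpoint longitude = -5.7° + (+79.6°)/2 = -5.7° + 39.8° = +34.1°.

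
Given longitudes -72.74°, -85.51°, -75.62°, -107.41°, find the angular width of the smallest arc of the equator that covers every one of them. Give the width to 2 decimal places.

34.67°

Sort the longitudes: -107.41°, -85.51°, -75.62°, -72.74°.
Eastward gaps between consecutive values (wrapping around): 21.90°, 9.89°, 2.88°, 325.33°.
Largest gap = 325.33° ⇒ minimal covering band is its complement: 360° − 325.33° = 34.67°.
Band runs from -107.41° eastward to -72.74°.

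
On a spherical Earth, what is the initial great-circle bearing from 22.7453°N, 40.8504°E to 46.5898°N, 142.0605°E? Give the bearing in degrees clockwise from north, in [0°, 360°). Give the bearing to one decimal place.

Δλ = 142.0605 − 40.8504 = 101.2101°.
θ = atan2( sin Δλ · cos φ₂ , cos φ₁ · sin φ₂ − sin φ₁ · cos φ₂ · cos Δλ )
  = atan2(0.67411, 0.72161) = 43.051° → normalised to [0°, 360°): 43.051°.

43.1°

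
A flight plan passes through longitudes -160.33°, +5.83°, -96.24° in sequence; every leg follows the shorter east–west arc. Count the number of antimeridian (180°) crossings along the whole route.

0

Leg 1: -160.33° → +5.83°, shortest Δλ = 166.16° (east) — does not cross 180°.
Leg 2: +5.83° → -96.24°, shortest Δλ = -102.07° (west) — does not cross 180°.
Total crossings: 0.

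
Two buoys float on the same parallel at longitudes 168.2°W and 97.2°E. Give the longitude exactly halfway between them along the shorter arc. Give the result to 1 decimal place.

144.5°E

Signed shortest Δλ from -168.2° to +97.2° is -94.6°.
Midpoint longitude = -168.2° + (-94.6°)/2 = -168.2° − 47.3° = -215.5°.
Normalise into (−180°, 180°]: +144.5°.
(The naïve average (-168.2 + +97.2)/2 = -35.5° is on the wrong side of the globe.)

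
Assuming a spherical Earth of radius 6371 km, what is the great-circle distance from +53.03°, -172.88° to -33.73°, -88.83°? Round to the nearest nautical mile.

6789 nmi

Δλ = -88.83 − -172.88 = 84.05°.
Δφ = -33.73 − 53.03 = -86.76°.
a = sin²(Δφ/2) + cos φ₁ · cos φ₂ · sin²(Δλ/2) = 0.695897.
c = 2·atan2(√a, √(1−a)) = 1.97338 rad → d = 6371·c ≈ 12572.39 km ≈ 6788.55 nmi.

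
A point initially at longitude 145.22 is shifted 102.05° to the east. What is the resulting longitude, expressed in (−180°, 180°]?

Start at +145.22°; shift +102.05° → +247.27°.
+247.27° lies outside (−180°, 180°]; subtract 360° → -112.73°.

-112.73°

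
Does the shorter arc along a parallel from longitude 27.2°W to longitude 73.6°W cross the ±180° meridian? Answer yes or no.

Signed shortest Δλ = ((-73.6 − -27.2 + 180) mod 360) − 180 = -46.4°.
Going west by 46.4° from -27.2° reaches -73.6° without touching 180°.

No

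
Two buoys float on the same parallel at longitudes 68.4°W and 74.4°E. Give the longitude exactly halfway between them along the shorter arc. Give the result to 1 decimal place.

3.0°E

Signed shortest Δλ from -68.4° to +74.4° is +142.8°.
Midpoint longitude = -68.4° + (+142.8°)/2 = -68.4° + 71.4° = +3.0°.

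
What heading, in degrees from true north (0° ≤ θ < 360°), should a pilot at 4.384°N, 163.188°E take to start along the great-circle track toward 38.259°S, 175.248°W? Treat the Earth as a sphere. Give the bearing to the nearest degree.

157°

Δλ = -175.248 − 163.188 = -338.436°; wrapped into (−180°, 180°]: 21.564°.
θ = atan2( sin Δλ · cos φ₂ , cos φ₁ · sin φ₂ − sin φ₁ · cos φ₂ · cos Δλ )
  = atan2(0.28860, -0.67323) = 156.796° → normalised to [0°, 360°): 156.796°.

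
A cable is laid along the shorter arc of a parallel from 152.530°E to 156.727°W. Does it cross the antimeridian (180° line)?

Naïve |-156.727 − 152.530| = 309.257° > 180°, so the shorter arc goes the other way round — across 180°.
Signed shortest Δλ = ((-156.727 − 152.530 + 180) mod 360) − 180 = 50.743°.
Going east by 50.743° from +152.530° passes through 180° before reaching -156.727°.

Yes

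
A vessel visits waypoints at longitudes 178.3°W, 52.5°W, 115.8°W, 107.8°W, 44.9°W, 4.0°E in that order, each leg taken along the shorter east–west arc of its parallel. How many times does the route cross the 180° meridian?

0

Leg 1: -178.3° → -52.5°, shortest Δλ = 125.8° (east) — does not cross 180°.
Leg 2: -52.5° → -115.8°, shortest Δλ = -63.3° (west) — does not cross 180°.
Leg 3: -115.8° → -107.8°, shortest Δλ = 8.0° (east) — does not cross 180°.
Leg 4: -107.8° → -44.9°, shortest Δλ = 62.9° (east) — does not cross 180°.
Leg 5: -44.9° → +4.0°, shortest Δλ = 48.9° (east) — does not cross 180°.
Total crossings: 0.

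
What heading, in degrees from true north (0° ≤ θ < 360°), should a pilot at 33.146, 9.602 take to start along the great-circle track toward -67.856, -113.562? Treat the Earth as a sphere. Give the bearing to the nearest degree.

205°

Δλ = -113.562 − 9.602 = -123.164°.
θ = atan2( sin Δλ · cos φ₂ , cos φ₁ · sin φ₂ − sin φ₁ · cos φ₂ · cos Δλ )
  = atan2(-0.31554, -0.66278) = -154.542° → normalised to [0°, 360°): 205.458°.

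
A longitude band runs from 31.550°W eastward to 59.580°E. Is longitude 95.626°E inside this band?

No

Band width going east from -31.550° to +59.580°: ((59.580 − -31.550) mod 360) = 91.130°.
Offset of +95.626° east of the west edge: ((95.626 − -31.550) mod 360) = 127.176°.
127.176° > 91.130° ⇒ outside.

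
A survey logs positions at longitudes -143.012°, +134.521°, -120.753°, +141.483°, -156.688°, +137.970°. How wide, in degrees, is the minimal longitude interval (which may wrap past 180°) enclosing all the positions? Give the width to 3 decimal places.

Sort the longitudes: -156.688°, -143.012°, -120.753°, +134.521°, +137.970°, +141.483°.
Eastward gaps between consecutive values (wrapping around): 13.676°, 22.259°, 255.274°, 3.449°, 3.513°, 61.829°.
Largest gap = 255.274° ⇒ minimal covering band is its complement: 360° − 255.274° = 104.726°.
Band runs from +134.521° eastward to -120.753°, crossing the antimeridian.

104.726°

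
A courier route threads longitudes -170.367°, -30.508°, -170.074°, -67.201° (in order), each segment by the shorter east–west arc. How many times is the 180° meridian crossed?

0

Leg 1: -170.367° → -30.508°, shortest Δλ = 139.859° (east) — does not cross 180°.
Leg 2: -30.508° → -170.074°, shortest Δλ = -139.566° (west) — does not cross 180°.
Leg 3: -170.074° → -67.201°, shortest Δλ = 102.873° (east) — does not cross 180°.
Total crossings: 0.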